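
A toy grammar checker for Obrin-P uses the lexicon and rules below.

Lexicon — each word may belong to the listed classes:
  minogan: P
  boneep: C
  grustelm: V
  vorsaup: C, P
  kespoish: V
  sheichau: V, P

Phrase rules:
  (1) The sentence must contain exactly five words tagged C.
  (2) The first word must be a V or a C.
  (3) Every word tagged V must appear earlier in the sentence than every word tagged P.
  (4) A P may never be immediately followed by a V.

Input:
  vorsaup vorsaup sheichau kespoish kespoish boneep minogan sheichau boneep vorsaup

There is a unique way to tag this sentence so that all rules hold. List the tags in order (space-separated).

Candidates per position — 1:vorsaup {C,P}; 2:vorsaup {C,P}; 3:sheichau {V,P}; 4:kespoish {V}; 5:kespoish {V}; 6:boneep {C}; 7:minogan {P}; 8:sheichau {V,P}; 9:boneep {C}; 10:vorsaup {C,P}.
Position 1: tagging it P would leave rule 1 unsatisfiable, so it must be C.
Position 2: tagging it P would leave rule 1 unsatisfiable, so it must be C.
Position 3: tagging it P would leave rule 3 unsatisfiable, so it must be V.
Position 8: tagging it V would leave rule 3 unsatisfiable, so it must be P.
Position 10: tagging it P would leave rule 1 unsatisfiable, so it must be C.
So the tagging must be: C C V V V C P P C C.
Checking: rule 1 holds; rule 2 holds; rule 3 holds; rule 4 holds.

C C V V V C P P C C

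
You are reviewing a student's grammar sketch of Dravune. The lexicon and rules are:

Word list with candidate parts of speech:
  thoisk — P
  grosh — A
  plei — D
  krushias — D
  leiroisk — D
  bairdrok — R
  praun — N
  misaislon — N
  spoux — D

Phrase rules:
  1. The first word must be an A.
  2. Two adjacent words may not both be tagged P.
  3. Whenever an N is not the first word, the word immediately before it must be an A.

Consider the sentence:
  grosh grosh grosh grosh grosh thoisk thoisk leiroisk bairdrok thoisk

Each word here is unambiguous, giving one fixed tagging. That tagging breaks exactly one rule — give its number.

Fixed tagging: A A A A A P P D R P.
Checking each rule: R1 ok, R2 fails, R3 ok.
Only rule 2 fails.

2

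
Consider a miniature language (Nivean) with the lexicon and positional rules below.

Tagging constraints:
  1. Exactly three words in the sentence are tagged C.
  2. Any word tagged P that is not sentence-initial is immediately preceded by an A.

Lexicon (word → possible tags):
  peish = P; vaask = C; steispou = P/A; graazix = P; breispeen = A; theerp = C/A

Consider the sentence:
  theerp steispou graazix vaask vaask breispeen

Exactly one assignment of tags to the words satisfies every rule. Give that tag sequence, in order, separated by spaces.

C A P C C A

Candidates per position — 1:theerp {C,A}; 2:steispou {P,A}; 3:graazix {P}; 4:vaask {C}; 5:vaask {C}; 6:breispeen {A}.
At position 1, choosing A makes rule 1 impossible to satisfy; hence C.
At position 2, choosing P makes rule 2 impossible to satisfy; hence A.
The unique satisfying tagging is: C A P C C A.
Rule-by-rule: rule 1 holds; rule 2 holds.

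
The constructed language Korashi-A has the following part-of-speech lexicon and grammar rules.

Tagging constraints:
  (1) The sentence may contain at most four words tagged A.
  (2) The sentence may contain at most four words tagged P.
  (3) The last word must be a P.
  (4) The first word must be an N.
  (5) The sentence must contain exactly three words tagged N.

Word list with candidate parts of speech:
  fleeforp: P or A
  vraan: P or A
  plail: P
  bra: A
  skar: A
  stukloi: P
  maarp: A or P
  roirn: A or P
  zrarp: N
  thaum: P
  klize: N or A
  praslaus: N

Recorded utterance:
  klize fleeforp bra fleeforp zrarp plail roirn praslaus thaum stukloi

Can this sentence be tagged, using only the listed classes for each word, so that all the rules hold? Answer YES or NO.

Candidates per position — 1:klize {N,A}; 2:fleeforp {P,A}; 3:bra {A}; 4:fleeforp {P,A}; 5:zrarp {N}; 6:plail {P}; 7:roirn {A,P}; 8:praslaus {N}; 9:thaum {P}; 10:stukloi {P}.
One satisfying assignment: N A A A N P A N P P.
Rule-by-rule: rule 1 ✓; rule 2 ✓; rule 3 ✓; rule 4 ✓; rule 5 ✓.

YES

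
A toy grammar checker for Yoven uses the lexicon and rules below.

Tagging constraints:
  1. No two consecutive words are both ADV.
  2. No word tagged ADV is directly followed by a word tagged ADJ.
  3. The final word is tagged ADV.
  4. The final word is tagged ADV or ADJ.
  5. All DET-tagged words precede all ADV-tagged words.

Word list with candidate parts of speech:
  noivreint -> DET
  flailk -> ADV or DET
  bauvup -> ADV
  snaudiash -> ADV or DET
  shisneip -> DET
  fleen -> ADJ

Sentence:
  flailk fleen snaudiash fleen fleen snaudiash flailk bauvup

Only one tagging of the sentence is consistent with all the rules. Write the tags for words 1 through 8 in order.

Candidates per position — 1:flailk {ADV,DET}; 2:fleen {ADJ}; 3:snaudiash {ADV,DET}; 4:fleen {ADJ}; 5:fleen {ADJ}; 6:snaudiash {ADV,DET}; 7:flailk {ADV,DET}; 8:bauvup {ADV}.
If word 1 were ADV, no tagging could satisfy rule 2; so word 1 is DET.
If word 3 were ADV, no tagging could satisfy rule 2; so word 3 is DET.
If word 7 were ADV, no tagging could satisfy rule 1; so word 7 is DET.
If word 6 were ADV, no tagging could satisfy rule 5; so word 6 is DET.
So the tagging must be: DET ADJ DET ADJ ADJ DET DET ADV.
Checking: rule 1 satisfied; rule 2 satisfied; rule 3 satisfied; rule 4 satisfied; rule 5 satisfied.

DET ADJ DET ADJ ADJ DET DET ADV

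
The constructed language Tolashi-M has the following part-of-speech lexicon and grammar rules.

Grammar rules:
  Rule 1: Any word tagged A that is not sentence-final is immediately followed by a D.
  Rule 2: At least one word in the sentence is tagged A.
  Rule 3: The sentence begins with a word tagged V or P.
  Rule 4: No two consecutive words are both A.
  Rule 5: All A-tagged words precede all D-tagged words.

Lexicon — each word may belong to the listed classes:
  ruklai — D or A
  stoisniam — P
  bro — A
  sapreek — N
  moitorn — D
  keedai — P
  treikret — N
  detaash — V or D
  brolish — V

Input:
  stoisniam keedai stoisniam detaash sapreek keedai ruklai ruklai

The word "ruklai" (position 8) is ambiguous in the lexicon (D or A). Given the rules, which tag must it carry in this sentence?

Candidates per position — 1:stoisniam {P}; 2:keedai {P}; 3:stoisniam {P}; 4:detaash {V,D}; 5:sapreek {N}; 6:keedai {P}; 7:ruklai {D,A}; 8:ruklai {D,A}.
Position 8: the remaining choice is settled jointly with positions 4, 7 — only D at position 8 is part of a tagging that satisfies every rule.
That leaves exactly one tagging: P P P V N P A D.
Rule-by-rule: rule 1 holds; rule 2 holds; rule 3 holds; rule 4 holds; rule 5 holds.

D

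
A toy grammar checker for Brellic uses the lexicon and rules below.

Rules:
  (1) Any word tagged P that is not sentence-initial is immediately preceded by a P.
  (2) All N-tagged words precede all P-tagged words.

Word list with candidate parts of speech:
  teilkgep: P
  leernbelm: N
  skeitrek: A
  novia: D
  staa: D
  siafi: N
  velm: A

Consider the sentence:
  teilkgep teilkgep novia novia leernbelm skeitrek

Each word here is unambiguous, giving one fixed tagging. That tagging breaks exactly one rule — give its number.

Fixed tagging: P P D D N A.
Applying the rules: R1 pass, R2 fail.
Only rule 2 fails.

2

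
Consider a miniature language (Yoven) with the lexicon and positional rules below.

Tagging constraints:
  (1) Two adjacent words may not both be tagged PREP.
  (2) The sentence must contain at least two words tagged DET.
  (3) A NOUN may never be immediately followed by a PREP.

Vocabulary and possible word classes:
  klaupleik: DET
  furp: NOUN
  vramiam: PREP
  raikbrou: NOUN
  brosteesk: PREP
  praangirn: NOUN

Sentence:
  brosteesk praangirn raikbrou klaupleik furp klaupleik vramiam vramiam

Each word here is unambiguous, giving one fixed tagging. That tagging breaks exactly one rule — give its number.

Fixed tagging: PREP NOUN NOUN DET NOUN DET PREP PREP.
Rule check: R1 fail, R2 pass, R3 pass.
Only rule 1 fails.

1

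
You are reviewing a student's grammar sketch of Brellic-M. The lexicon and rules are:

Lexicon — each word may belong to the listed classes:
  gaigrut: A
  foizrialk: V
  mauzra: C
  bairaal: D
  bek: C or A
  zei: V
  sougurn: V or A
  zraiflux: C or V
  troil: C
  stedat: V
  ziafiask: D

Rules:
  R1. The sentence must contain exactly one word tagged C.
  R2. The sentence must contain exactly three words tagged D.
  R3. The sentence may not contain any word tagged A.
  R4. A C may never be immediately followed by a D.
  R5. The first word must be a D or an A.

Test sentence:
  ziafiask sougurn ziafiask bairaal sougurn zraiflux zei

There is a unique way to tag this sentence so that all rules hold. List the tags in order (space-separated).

D V D D V C V

Candidates per position — 1:ziafiask {D}; 2:sougurn {V,A}; 3:ziafiask {D}; 4:bairaal {D}; 5:sougurn {V,A}; 6:zraiflux {C,V}; 7:zei {V}.
At position 2, choosing A makes rule 3 impossible to satisfy; hence V.
At position 5, choosing A makes rule 3 impossible to satisfy; hence V.
At position 6, choosing V makes rule 1 impossible to satisfy; hence C.
So the tagging must be: D V D D V C V.
Checking: rule 1 satisfied; rule 2 satisfied; rule 3 satisfied; rule 4 satisfied; rule 5 satisfied.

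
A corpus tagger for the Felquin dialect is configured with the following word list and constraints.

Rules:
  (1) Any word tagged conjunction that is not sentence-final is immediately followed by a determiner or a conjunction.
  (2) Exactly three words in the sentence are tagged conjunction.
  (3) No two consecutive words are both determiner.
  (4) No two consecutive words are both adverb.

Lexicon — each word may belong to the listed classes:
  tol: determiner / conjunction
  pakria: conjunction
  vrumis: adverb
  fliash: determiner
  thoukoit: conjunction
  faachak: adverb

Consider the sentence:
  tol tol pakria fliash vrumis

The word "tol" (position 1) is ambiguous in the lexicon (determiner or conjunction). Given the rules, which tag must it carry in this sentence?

Candidates per position — 1:tol {determiner,conjunction}; 2:tol {determiner,conjunction}; 3:pakria {conjunction}; 4:fliash {determiner}; 5:vrumis {adverb}.
Position 1: determiner is ruled out by rule 2; that leaves conjunction.
Position 2: determiner is ruled out by rule 2; that leaves conjunction.
So the tagging must be: conjunction conjunction conjunction determiner adverb.
Check: rule 1 holds; rule 2 holds; rule 3 holds; rule 4 holds.

conjunction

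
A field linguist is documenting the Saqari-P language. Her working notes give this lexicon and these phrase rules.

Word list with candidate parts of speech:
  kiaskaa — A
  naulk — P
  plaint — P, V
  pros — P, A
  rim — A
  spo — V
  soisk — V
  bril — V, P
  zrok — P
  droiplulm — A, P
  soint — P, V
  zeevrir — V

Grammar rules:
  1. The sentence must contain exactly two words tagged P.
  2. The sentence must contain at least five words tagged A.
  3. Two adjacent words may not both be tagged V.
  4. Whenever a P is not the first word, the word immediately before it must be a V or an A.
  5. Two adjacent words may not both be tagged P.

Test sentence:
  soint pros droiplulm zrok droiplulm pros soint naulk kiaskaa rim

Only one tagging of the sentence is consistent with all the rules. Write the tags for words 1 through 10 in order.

Candidates per position — 1:soint {P,V}; 2:pros {P,A}; 3:droiplulm {A,P}; 4:zrok {P}; 5:droiplulm {A,P}; 6:pros {P,A}; 7:soint {P,V}; 8:naulk {P}; 9:kiaskaa {A}; 10:rim {A}.
If word 1 were P, no tagging could satisfy rule 1; so word 1 is V.
If word 2 were P, no tagging could satisfy rule 1; so word 2 is A.
If word 3 were P, no tagging could satisfy rule 1; so word 3 is A.
If word 5 were P, no tagging could satisfy rule 1; so word 5 is A.
If word 6 were P, no tagging could satisfy rule 1; so word 6 is A.
If word 7 were P, no tagging could satisfy rule 1; so word 7 is V.
The unique satisfying tagging is: V A A P A A V P A A.
Verifying each rule — rule 1 satisfied; rule 2 satisfied; rule 3 satisfied; rule 4 satisfied; rule 5 satisfied.

V A A P A A V P A A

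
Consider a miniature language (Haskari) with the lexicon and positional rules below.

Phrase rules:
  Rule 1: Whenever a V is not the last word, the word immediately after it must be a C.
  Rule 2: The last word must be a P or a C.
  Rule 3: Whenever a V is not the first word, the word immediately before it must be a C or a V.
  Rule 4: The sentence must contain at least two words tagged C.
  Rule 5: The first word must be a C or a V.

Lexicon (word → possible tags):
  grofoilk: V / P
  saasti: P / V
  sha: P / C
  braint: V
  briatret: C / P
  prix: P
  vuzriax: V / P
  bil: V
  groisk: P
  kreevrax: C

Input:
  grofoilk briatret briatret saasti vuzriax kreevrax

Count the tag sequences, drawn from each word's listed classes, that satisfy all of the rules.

Candidates per position — 1:grofoilk {V,P}; 2:briatret {C,P}; 3:briatret {C,P}; 4:saasti {P,V}; 5:vuzriax {V,P}; 6:kreevrax {C}.
There are 32 candidate sequences in total.
The sequences that satisfy every rule: V C C P P C; V C P P P C.
Count = 2.

2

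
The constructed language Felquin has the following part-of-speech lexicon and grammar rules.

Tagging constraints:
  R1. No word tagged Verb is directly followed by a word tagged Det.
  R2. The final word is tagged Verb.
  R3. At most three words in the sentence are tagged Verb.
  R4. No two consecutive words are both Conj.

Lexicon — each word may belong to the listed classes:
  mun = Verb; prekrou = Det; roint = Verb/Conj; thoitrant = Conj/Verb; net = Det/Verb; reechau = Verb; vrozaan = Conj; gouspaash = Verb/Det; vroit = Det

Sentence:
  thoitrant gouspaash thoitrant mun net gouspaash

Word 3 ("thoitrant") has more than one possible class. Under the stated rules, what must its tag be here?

Candidates per position — 1:thoitrant {Conj,Verb}; 2:gouspaash {Verb,Det}; 3:thoitrant {Conj,Verb}; 4:mun {Verb}; 5:net {Det,Verb}; 6:gouspaash {Verb,Det}.
Word 5 cannot be Det — rule 1 would then fail for every completion. It is Verb.
Word 6 cannot be Det — rule 1 would then fail for every completion. It is Verb.
Word 1 cannot be Verb — rule 3 would then fail for every completion. It is Conj.
Word 2 cannot be Verb — rule 3 would then fail for every completion. It is Det.
Word 3 cannot be Verb — rule 3 would then fail for every completion. It is Conj.
So the tagging must be: Conj Det Conj Verb Verb Verb.
Checking: rule 1 ok; rule 2 ok; rule 3 ok; rule 4 ok.

Conj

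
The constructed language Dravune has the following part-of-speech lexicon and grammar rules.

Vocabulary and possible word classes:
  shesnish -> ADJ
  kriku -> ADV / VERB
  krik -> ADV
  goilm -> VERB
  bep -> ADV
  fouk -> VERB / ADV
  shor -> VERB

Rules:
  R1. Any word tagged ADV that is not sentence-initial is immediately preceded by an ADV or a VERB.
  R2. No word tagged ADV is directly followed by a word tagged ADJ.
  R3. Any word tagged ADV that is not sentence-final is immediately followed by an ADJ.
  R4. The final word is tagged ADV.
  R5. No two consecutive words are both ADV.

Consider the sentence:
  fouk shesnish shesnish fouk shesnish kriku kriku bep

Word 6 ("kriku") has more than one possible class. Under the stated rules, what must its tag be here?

VERB

Candidates per position — 1:fouk {VERB,ADV}; 2:shesnish {ADJ}; 3:shesnish {ADJ}; 4:fouk {VERB,ADV}; 5:shesnish {ADJ}; 6:kriku {ADV,VERB}; 7:kriku {ADV,VERB}; 8:bep {ADV}.
At position 1, choosing ADV makes rule 2 impossible to satisfy; hence VERB.
At position 4, choosing ADV makes rule 1 impossible to satisfy; hence VERB.
At position 6, choosing ADV makes rule 1 impossible to satisfy; hence VERB.
At position 7, choosing ADV makes rule 3 impossible to satisfy; hence VERB.
That leaves exactly one tagging: VERB ADJ ADJ VERB ADJ VERB VERB ADV.
Check: rule 1 satisfied; rule 2 satisfied; rule 3 satisfied; rule 4 satisfied; rule 5 satisfied.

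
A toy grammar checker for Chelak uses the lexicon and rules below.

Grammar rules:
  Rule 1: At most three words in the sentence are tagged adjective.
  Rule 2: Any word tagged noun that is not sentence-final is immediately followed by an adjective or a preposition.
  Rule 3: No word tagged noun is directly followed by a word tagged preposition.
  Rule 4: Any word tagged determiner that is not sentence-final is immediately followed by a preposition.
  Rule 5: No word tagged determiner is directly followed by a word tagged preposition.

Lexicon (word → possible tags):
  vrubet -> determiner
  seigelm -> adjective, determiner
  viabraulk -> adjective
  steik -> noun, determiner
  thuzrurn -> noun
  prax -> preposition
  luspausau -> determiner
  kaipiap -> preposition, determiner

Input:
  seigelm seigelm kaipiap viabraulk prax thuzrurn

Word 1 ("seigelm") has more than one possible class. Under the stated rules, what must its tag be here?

Candidates per position — 1:seigelm {adjective,determiner}; 2:seigelm {adjective,determiner}; 3:kaipiap {preposition,determiner}; 4:viabraulk {adjective}; 5:prax {preposition}; 6:thuzrurn {noun}.
Position 1: determiner is ruled out by rule 4; that leaves adjective.
Position 3: determiner is ruled out by rule 4; that leaves preposition.
Position 2: determiner is ruled out by rule 5; that leaves adjective.
So the tagging must be: adjective adjective preposition adjective preposition noun.
Rule-by-rule: rule 1 satisfied; rule 2 satisfied; rule 3 satisfied; rule 4 satisfied; rule 5 satisfied.

adjective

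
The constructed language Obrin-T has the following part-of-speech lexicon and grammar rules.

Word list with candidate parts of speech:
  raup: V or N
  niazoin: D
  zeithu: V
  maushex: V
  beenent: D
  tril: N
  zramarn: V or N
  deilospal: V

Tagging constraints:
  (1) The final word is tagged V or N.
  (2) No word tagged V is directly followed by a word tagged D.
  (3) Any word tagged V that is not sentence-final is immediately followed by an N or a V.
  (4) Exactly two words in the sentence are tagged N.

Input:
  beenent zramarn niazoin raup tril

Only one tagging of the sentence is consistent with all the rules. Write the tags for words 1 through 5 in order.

Candidates per position — 1:beenent {D}; 2:zramarn {V,N}; 3:niazoin {D}; 4:raup {V,N}; 5:tril {N}.
Position 2: tagging it V would leave rule 2 unsatisfiable, so it must be N.
Position 4: tagging it N would leave rule 4 unsatisfiable, so it must be V.
That leaves exactly one tagging: D N D V N.
Checking: rule 1 ok; rule 2 ok; rule 3 ok; rule 4 ok.

D N D V N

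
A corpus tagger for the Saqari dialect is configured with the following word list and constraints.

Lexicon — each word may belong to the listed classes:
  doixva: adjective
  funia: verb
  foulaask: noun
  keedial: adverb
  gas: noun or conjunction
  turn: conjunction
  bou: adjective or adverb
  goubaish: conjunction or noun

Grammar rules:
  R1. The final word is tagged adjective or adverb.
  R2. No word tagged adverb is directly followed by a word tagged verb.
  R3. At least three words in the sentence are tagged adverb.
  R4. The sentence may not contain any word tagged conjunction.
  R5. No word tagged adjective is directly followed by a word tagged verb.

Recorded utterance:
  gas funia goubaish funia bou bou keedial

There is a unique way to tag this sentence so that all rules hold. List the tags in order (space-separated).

Candidates per position — 1:gas {noun,conjunction}; 2:funia {verb}; 3:goubaish {conjunction,noun}; 4:funia {verb}; 5:bou {adjective,adverb}; 6:bou {adjective,adverb}; 7:keedial {adverb}.
Position 1: conjunction is ruled out by rule 4; that leaves noun.
Position 3: conjunction is ruled out by rule 4; that leaves noun.
Position 5: adjective is ruled out by rule 3; that leaves adverb.
Position 6: adjective is ruled out by rule 3; that leaves adverb.
That leaves exactly one tagging: noun verb noun verb adverb adverb adverb.
Checking: rule 1 ✓; rule 2 ✓; rule 3 ✓; rule 4 ✓; rule 5 ✓.

noun verb noun verb adverb adverb adverb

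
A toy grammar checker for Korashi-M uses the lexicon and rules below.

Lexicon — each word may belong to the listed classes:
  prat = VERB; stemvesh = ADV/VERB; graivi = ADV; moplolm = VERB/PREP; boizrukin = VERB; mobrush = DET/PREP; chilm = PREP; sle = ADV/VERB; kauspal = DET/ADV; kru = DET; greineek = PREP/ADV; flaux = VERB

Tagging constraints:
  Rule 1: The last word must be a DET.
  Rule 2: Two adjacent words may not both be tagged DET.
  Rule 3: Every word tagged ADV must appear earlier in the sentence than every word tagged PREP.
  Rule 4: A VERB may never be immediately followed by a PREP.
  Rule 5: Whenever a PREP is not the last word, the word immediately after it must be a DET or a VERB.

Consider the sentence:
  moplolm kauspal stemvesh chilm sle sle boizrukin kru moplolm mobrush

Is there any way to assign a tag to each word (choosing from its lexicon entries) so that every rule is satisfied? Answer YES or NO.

Candidates per position — 1:moplolm {VERB,PREP}; 2:kauspal {DET,ADV}; 3:stemvesh {ADV,VERB}; 4:chilm {PREP}; 5:sle {ADV,VERB}; 6:sle {ADV,VERB}; 7:boizrukin {VERB}; 8:kru {DET}; 9:moplolm {VERB,PREP}; 10:mobrush {DET,PREP}.
One satisfying assignment: VERB ADV ADV PREP VERB VERB VERB DET VERB DET.
Checking: rule 1 holds; rule 2 holds; rule 3 holds; rule 4 holds; rule 5 holds.

YES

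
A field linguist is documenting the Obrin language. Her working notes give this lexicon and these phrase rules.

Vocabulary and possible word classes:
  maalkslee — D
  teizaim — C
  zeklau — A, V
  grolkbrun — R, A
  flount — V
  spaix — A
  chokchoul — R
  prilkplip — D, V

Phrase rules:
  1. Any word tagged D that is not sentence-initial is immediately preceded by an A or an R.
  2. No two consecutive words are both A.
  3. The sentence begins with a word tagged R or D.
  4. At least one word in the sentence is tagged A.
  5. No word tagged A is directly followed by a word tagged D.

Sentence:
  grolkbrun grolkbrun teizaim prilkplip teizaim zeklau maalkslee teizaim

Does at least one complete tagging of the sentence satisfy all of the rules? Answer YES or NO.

Candidates per position — 1:grolkbrun {R,A}; 2:grolkbrun {R,A}; 3:teizaim {C}; 4:prilkplip {D,V}; 5:teizaim {C}; 6:zeklau {A,V}; 7:maalkslee {D}; 8:teizaim {C}.
Every candidate sequence violates at least one rule; no consistent tagging exists.

NO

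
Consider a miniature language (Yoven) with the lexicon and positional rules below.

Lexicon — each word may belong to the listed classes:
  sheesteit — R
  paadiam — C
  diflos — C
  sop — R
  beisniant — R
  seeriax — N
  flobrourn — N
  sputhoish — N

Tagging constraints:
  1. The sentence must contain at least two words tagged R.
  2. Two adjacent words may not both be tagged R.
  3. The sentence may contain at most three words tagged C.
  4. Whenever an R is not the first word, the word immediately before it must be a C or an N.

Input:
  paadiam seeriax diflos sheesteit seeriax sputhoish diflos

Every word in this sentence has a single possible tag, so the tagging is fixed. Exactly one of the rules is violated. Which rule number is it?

Fixed tagging: C N C R N N C.
Rule check: R1 ✗, R2 ✓, R3 ✓, R4 ✓.
Only rule 1 fails.

1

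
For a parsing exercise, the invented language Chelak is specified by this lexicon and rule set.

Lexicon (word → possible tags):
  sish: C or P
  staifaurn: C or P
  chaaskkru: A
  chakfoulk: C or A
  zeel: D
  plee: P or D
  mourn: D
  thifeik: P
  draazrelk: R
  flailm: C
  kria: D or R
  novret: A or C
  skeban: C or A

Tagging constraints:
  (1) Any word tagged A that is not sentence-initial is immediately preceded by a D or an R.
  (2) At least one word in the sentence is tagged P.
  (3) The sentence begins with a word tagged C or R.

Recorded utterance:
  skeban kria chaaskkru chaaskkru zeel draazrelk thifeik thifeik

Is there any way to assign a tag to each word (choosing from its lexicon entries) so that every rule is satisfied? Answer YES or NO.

Candidates per position — 1:skeban {C,A}; 2:kria {D,R}; 3:chaaskkru {A}; 4:chaaskkru {A}; 5:zeel {D}; 6:draazrelk {R}; 7:thifeik {P}; 8:thifeik {P}.
Rule 1 cannot be satisfied by any choice of tags from the lexicon.
So there is no consistent tagging.

NO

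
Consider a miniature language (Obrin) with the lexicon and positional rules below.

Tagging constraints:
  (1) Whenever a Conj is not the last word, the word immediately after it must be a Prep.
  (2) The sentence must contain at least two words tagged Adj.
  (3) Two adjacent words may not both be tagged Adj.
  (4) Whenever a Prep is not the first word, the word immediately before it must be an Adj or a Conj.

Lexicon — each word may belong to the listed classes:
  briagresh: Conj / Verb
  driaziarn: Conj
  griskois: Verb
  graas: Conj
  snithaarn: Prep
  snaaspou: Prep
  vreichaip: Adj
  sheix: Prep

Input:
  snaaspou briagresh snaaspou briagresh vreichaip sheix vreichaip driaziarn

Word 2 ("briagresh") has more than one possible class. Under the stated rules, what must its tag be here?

Conj

Candidates per position — 1:snaaspou {Prep}; 2:briagresh {Conj,Verb}; 3:snaaspou {Prep}; 4:briagresh {Conj,Verb}; 5:vreichaip {Adj}; 6:sheix {Prep}; 7:vreichaip {Adj}; 8:driaziarn {Conj}.
Position 2: tagging it Verb would leave rule 4 unsatisfiable, so it must be Conj.
Position 4: tagging it Conj would leave rule 1 unsatisfiable, so it must be Verb.
The only consistent sequence is: Prep Conj Prep Verb Adj Prep Adj Conj.
Check: rule 1 holds; rule 2 holds; rule 3 holds; rule 4 holds.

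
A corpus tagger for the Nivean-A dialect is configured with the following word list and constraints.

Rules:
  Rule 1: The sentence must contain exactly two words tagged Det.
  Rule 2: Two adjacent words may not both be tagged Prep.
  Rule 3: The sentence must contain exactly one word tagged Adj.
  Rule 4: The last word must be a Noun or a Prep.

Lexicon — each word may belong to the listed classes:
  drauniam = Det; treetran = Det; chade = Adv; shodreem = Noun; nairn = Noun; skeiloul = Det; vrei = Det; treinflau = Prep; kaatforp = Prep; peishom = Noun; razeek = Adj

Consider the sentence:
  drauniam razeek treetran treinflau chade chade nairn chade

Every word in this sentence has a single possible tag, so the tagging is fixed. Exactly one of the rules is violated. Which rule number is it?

4

Fixed tagging: Det Adj Det Prep Adv Adv Noun Adv.
Applying the rules: R1 pass, R2 pass, R3 pass, R4 fail.
Only rule 4 fails.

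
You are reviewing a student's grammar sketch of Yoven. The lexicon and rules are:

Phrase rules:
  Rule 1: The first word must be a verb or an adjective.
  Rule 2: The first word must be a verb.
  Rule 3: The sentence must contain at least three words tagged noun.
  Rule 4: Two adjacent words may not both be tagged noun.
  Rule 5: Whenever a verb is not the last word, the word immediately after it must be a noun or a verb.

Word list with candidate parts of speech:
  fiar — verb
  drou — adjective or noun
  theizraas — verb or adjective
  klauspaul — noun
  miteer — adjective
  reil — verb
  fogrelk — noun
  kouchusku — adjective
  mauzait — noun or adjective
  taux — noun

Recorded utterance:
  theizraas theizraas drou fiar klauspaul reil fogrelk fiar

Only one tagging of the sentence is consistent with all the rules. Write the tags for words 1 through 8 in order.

Candidates per position — 1:theizraas {verb,adjective}; 2:theizraas {verb,adjective}; 3:drou {adjective,noun}; 4:fiar {verb}; 5:klauspaul {noun}; 6:reil {verb}; 7:fogrelk {noun}; 8:fiar {verb}.
Word 1 cannot be adjective — rule 2 would then fail for every completion. It is verb.
Word 2 cannot be adjective — rule 5 would then fail for every completion. It is verb.
Word 3 cannot be adjective — rule 3 would then fail for every completion. It is noun.
That leaves exactly one tagging: verb verb noun verb noun verb noun verb.
Verifying each rule — rule 1 satisfied; rule 2 satisfied; rule 3 satisfied; rule 4 satisfied; rule 5 satisfied.

verb verb noun verb noun verb noun verb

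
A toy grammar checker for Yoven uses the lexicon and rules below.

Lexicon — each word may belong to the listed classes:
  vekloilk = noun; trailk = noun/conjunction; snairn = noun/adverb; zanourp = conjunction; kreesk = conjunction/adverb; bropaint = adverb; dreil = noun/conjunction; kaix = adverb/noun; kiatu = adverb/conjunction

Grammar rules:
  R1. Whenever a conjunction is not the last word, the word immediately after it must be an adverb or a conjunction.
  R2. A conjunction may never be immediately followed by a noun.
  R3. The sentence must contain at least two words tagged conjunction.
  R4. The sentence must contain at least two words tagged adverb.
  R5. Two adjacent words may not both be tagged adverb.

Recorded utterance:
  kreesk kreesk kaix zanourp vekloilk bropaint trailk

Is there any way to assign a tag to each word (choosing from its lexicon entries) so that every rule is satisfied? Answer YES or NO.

Candidates per position — 1:kreesk {conjunction,adverb}; 2:kreesk {conjunction,adverb}; 3:kaix {adverb,noun}; 4:zanourp {conjunction}; 5:vekloilk {noun}; 6:bropaint {adverb}; 7:trailk {noun,conjunction}.
Rule 1 cannot be satisfied by any choice of tags from the lexicon.
So there is no consistent tagging.

NO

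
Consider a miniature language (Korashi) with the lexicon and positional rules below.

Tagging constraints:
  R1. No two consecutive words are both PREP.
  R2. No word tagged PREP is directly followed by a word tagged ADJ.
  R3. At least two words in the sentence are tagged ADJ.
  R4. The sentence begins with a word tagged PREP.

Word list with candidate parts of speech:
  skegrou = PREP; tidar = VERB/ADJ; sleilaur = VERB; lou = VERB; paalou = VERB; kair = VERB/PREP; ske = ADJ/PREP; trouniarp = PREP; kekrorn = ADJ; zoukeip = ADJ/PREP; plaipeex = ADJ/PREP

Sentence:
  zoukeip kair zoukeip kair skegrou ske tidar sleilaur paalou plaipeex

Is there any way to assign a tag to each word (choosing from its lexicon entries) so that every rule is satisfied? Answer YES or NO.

NO

Candidates per position — 1:zoukeip {ADJ,PREP}; 2:kair {VERB,PREP}; 3:zoukeip {ADJ,PREP}; 4:kair {VERB,PREP}; 5:skegrou {PREP}; 6:ske {ADJ,PREP}; 7:tidar {VERB,ADJ}; 8:sleilaur {VERB}; 9:paalou {VERB}; 10:plaipeex {ADJ,PREP}.
Every candidate sequence violates at least one rule; no consistent tagging exists.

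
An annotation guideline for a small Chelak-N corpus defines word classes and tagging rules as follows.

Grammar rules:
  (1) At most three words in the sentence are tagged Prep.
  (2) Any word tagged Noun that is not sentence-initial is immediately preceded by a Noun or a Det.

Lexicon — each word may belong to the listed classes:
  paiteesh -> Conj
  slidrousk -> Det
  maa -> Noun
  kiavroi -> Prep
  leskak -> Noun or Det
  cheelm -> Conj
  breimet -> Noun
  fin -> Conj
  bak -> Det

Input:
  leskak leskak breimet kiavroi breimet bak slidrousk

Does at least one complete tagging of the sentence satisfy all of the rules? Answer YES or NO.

Candidates per position — 1:leskak {Noun,Det}; 2:leskak {Noun,Det}; 3:breimet {Noun}; 4:kiavroi {Prep}; 5:breimet {Noun}; 6:bak {Det}; 7:slidrousk {Det}.
Rule 2 cannot be satisfied by any choice of tags from the lexicon.
So there is no consistent tagging.

NO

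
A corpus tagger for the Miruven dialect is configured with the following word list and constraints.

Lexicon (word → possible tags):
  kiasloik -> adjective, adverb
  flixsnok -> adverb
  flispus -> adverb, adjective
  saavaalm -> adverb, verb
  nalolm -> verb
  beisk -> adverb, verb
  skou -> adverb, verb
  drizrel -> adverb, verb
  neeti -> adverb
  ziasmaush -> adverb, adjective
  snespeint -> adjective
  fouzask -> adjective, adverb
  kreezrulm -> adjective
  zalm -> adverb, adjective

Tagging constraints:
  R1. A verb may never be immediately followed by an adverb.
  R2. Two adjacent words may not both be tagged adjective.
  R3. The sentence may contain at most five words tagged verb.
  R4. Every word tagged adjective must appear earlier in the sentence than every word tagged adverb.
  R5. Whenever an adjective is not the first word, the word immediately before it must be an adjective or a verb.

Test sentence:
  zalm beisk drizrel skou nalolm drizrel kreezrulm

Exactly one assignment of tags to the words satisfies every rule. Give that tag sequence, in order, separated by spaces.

Candidates per position — 1:zalm {adverb,adjective}; 2:beisk {adverb,verb}; 3:drizrel {adverb,verb}; 4:skou {adverb,verb}; 5:nalolm {verb}; 6:drizrel {adverb,verb}; 7:kreezrulm {adjective}.
If word 1 were adverb, no tagging could satisfy rule 4; so word 1 is adjective.
If word 2 were adverb, no tagging could satisfy rule 4; so word 2 is verb.
If word 3 were adverb, no tagging could satisfy rule 1; so word 3 is verb.
If word 4 were adverb, no tagging could satisfy rule 1; so word 4 is verb.
If word 6 were adverb, no tagging could satisfy rule 1; so word 6 is verb.
The only consistent sequence is: adjective verb verb verb verb verb adjective.
Checking: rule 1 ✓; rule 2 ✓; rule 3 ✓; rule 4 ✓; rule 5 ✓.

adjective verb verb verb verb verb adjective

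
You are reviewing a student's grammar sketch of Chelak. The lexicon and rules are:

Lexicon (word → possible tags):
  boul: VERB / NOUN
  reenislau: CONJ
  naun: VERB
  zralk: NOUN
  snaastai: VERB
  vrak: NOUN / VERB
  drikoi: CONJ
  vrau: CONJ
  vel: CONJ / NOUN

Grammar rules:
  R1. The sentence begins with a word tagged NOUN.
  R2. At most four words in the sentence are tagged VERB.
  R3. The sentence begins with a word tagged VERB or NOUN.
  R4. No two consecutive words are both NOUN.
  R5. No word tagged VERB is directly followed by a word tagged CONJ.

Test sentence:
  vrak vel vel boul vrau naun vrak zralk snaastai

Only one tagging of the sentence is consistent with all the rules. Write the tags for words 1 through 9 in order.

NOUN CONJ CONJ NOUN CONJ VERB VERB NOUN VERB

Candidates per position — 1:vrak {NOUN,VERB}; 2:vel {CONJ,NOUN}; 3:vel {CONJ,NOUN}; 4:boul {VERB,NOUN}; 5:vrau {CONJ}; 6:naun {VERB}; 7:vrak {NOUN,VERB}; 8:zralk {NOUN}; 9:snaastai {VERB}.
If word 1 were VERB, no tagging could satisfy rule 1; so word 1 is NOUN.
If word 2 were NOUN, no tagging could satisfy rule 4; so word 2 is CONJ.
If word 4 were VERB, no tagging could satisfy rule 5; so word 4 is NOUN.
If word 7 were NOUN, no tagging could satisfy rule 4; so word 7 is VERB.
If word 3 were NOUN, no tagging could satisfy rule 4; so word 3 is CONJ.
So the tagging must be: NOUN CONJ CONJ NOUN CONJ VERB VERB NOUN VERB.
Rule-by-rule: rule 1 satisfied; rule 2 satisfied; rule 3 satisfied; rule 4 satisfied; rule 5 satisfied.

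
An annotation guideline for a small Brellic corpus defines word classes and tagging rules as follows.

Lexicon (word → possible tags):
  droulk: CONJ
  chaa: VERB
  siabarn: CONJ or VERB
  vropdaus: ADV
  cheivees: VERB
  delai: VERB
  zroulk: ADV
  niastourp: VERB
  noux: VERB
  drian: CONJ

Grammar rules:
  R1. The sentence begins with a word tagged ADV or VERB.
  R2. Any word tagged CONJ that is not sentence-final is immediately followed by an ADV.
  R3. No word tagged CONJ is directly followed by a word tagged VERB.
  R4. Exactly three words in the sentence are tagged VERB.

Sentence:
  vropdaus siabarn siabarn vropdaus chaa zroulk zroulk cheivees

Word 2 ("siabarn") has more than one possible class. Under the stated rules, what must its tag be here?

VERB

Candidates per position — 1:vropdaus {ADV}; 2:siabarn {CONJ,VERB}; 3:siabarn {CONJ,VERB}; 4:vropdaus {ADV}; 5:chaa {VERB}; 6:zroulk {ADV}; 7:zroulk {ADV}; 8:cheivees {VERB}.
Position 2: CONJ is ruled out by rule 2; that leaves VERB.
Position 3: VERB is ruled out by rule 4; that leaves CONJ.
The unique satisfying tagging is: ADV VERB CONJ ADV VERB ADV ADV VERB.
Checking: rule 1 holds; rule 2 holds; rule 3 holds; rule 4 holds.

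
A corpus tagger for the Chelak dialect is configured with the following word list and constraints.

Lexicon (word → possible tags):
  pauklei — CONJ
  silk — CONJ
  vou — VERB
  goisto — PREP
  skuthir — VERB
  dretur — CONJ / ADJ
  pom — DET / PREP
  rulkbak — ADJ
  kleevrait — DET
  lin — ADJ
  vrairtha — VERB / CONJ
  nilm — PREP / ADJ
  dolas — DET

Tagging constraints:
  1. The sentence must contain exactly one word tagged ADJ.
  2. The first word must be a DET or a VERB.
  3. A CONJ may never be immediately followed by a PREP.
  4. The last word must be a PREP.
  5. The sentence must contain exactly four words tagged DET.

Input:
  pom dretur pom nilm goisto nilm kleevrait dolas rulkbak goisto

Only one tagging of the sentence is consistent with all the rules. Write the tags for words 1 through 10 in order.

Candidates per position — 1:pom {DET,PREP}; 2:dretur {CONJ,ADJ}; 3:pom {DET,PREP}; 4:nilm {PREP,ADJ}; 5:goisto {PREP}; 6:nilm {PREP,ADJ}; 7:kleevrait {DET}; 8:dolas {DET}; 9:rulkbak {ADJ}; 10:goisto {PREP}.
Word 1 cannot be PREP — rule 2 would then fail for every completion. It is DET.
Word 2 cannot be ADJ — rule 1 would then fail for every completion. It is CONJ.
Word 3 cannot be PREP — rule 3 would then fail for every completion. It is DET.
Word 4 cannot be ADJ — rule 1 would then fail for every completion. It is PREP.
Word 6 cannot be ADJ — rule 1 would then fail for every completion. It is PREP.
So the tagging must be: DET CONJ DET PREP PREP PREP DET DET ADJ PREP.
Rule-by-rule: rule 1 ✓; rule 2 ✓; rule 3 ✓; rule 4 ✓; rule 5 ✓.

DET CONJ DET PREP PREP PREP DET DET ADJ PREP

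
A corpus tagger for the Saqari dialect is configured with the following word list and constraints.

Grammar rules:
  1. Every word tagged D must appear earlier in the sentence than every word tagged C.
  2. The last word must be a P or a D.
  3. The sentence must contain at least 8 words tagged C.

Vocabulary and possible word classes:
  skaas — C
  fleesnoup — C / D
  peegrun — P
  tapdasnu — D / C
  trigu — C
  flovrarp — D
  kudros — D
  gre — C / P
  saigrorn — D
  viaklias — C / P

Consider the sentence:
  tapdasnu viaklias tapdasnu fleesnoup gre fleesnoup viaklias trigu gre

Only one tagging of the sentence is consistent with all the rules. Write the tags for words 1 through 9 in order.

Candidates per position — 1:tapdasnu {D,C}; 2:viaklias {C,P}; 3:tapdasnu {D,C}; 4:fleesnoup {C,D}; 5:gre {C,P}; 6:fleesnoup {C,D}; 7:viaklias {C,P}; 8:trigu {C}; 9:gre {C,P}.
At position 9, choosing C makes rule 2 impossible to satisfy; hence P.
At position 1, choosing D makes rule 3 impossible to satisfy; hence C.
At position 2, choosing P makes rule 3 impossible to satisfy; hence C.
At position 3, choosing D makes rule 1 impossible to satisfy; hence C.
At position 4, choosing D makes rule 1 impossible to satisfy; hence C.
At position 5, choosing P makes rule 3 impossible to satisfy; hence C.
At position 6, choosing D makes rule 1 impossible to satisfy; hence C.
At position 7, choosing P makes rule 3 impossible to satisfy; hence C.
The only consistent sequence is: C C C C C C C C P.
Check: rule 1 ok; rule 2 ok; rule 3 ok.

C C C C C C C C P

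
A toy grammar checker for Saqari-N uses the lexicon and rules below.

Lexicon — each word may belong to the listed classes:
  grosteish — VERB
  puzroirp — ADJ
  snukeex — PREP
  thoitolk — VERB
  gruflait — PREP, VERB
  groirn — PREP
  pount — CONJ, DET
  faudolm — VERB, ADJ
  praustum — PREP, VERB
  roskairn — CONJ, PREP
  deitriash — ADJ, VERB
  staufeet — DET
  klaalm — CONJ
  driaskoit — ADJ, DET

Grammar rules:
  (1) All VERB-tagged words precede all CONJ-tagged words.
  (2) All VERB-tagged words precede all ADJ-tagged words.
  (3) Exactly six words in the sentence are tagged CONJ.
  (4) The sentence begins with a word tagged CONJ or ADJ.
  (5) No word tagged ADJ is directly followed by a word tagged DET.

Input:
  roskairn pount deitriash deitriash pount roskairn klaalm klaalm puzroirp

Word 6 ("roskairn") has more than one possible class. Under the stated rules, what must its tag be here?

Candidates per position — 1:roskairn {CONJ,PREP}; 2:pount {CONJ,DET}; 3:deitriash {ADJ,VERB}; 4:deitriash {ADJ,VERB}; 5:pount {CONJ,DET}; 6:roskairn {CONJ,PREP}; 7:klaalm {CONJ}; 8:klaalm {CONJ}; 9:puzroirp {ADJ}.
Word 1 cannot be PREP — rule 3 would then fail for every completion. It is CONJ.
Word 2 cannot be DET — rule 3 would then fail for every completion. It is CONJ.
Word 3 cannot be VERB — rule 1 would then fail for every completion. It is ADJ.
Word 4 cannot be VERB — rule 1 would then fail for every completion. It is ADJ.
Word 5 cannot be DET — rule 3 would then fail for every completion. It is CONJ.
Word 6 cannot be PREP — rule 3 would then fail for every completion. It is CONJ.
The unique satisfying tagging is: CONJ CONJ ADJ ADJ CONJ CONJ CONJ CONJ ADJ.
Rule-by-rule: rule 1 ok; rule 2 ok; rule 3 ok; rule 4 ok; rule 5 ok.

CONJ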